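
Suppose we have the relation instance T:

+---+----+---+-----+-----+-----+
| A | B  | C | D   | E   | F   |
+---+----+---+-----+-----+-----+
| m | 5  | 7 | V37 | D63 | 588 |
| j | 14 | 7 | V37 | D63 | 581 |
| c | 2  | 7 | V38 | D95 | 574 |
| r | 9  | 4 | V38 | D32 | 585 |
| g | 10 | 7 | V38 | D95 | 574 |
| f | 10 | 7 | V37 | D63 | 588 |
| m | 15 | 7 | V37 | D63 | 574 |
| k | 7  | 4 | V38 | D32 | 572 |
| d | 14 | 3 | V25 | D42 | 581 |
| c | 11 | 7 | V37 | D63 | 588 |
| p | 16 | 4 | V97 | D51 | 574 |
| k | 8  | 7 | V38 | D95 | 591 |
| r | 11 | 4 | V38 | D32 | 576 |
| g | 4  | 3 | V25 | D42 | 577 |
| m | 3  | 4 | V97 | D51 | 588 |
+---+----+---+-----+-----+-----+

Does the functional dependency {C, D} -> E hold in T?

(C=7, D=V37): 5 rows → E = D63, D63, D63, D63, D63 ✓
(C=7, D=V38): 3 rows → E = D95, D95, D95 ✓
(C=4, D=V38): 3 rows → E = D32, D32, D32 ✓
(C=3, D=V25): 2 rows → E = D42, D42 ✓
(C=4, D=V97): 2 rows → E = D51, D51 ✓
Every {C, D} value is associated with a single E value, so {C, D} -> E holds.

Yes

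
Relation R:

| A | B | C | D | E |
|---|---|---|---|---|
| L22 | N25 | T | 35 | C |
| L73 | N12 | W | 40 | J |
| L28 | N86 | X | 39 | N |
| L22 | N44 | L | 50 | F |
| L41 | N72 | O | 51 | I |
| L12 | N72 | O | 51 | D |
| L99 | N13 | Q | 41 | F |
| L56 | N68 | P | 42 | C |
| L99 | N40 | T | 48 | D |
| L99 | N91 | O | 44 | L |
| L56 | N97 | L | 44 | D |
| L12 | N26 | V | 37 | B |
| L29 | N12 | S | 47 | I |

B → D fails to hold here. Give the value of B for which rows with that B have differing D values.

B=N25: 1 row → D = 35 ✓
B=N12: 2 rows → D takes values {40, 47} — violation
B=N86: 1 row → D = 39 ✓
B=N44: 1 row → D = 50 ✓
B=N72: 2 rows → D = 51, 51 ✓
B=N13: 1 row → D = 41 ✓
B=N68: 1 row → D = 42 ✓
B=N40: 1 row → D = 48 ✓
B=N91: 1 row → D = 44 ✓
B=N97: 1 row → D = 44 ✓
B=N26: 1 row → D = 37 ✓
The only B value with inconsistent D is B=N12.

N12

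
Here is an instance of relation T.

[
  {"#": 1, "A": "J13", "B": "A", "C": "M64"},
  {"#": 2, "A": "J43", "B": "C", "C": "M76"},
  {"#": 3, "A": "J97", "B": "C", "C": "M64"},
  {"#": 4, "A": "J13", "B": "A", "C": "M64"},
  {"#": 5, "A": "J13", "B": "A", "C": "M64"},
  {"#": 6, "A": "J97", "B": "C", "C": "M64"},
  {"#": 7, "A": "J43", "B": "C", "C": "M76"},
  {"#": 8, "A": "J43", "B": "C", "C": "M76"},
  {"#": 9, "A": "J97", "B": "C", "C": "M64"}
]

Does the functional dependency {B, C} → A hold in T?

(B=A, C=M64): rows 1, 4, 5 → A = J13, J13, J13 ✓
(B=C, C=M76): rows 2, 7, 8 → A = J43, J43, J43 ✓
(B=C, C=M64): rows 3, 6, 9 → A = J97, J97, J97 ✓
Every {B, C} value is associated with a single A value, so {B, C} → A holds.

Yes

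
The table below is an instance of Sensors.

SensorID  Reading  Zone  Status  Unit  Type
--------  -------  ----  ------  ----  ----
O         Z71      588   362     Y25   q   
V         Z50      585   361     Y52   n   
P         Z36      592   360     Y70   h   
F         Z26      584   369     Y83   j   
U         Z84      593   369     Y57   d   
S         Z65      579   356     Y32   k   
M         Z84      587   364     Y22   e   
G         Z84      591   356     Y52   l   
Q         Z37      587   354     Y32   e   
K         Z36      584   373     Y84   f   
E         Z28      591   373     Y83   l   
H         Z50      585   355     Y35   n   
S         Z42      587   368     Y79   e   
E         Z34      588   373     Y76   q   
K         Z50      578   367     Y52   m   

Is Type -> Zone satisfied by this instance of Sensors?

Type=q: 2 rows → Zone = 588, 588 ✓
Type=n: 2 rows → Zone = 585, 585 ✓
Type=h: 1 row → Zone = 592 ✓
Type=j: 1 row → Zone = 584 ✓
Type=d: 1 row → Zone = 593 ✓
Type=k: 1 row → Zone = 579 ✓
Type=e: 3 rows → Zone = 587, 587, 587 ✓
Type=l: 2 rows → Zone = 591, 591 ✓
Type=f: 1 row → Zone = 584 ✓
Type=m: 1 row → Zone = 578 ✓
Every Type value is associated with a single Zone value, so Type -> Zone holds.

Yes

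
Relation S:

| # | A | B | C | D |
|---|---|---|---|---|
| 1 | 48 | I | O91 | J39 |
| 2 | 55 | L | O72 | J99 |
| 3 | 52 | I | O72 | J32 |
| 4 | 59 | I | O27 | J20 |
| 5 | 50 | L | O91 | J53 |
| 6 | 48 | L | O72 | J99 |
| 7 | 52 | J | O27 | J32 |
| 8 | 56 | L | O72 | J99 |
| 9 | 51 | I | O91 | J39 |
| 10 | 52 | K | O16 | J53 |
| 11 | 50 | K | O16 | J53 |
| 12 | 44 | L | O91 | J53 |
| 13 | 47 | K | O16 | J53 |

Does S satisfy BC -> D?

Yes

(B=I, C=O91): rows 1, 9 → D = J39, J39 ✓
(B=L, C=O72): rows 2, 6, 8 → D = J99, J99, J99 ✓
(B=I, C=O72): row 3 → D = J32 ✓
(B=I, C=O27): row 4 → D = J20 ✓
(B=L, C=O91): rows 5, 12 → D = J53, J53 ✓
(B=J, C=O27): row 7 → D = J32 ✓
(B=K, C=O16): rows 10, 11, 13 → D = J53, J53, J53 ✓
Every BC value is associated with a single D value, so BC -> D holds.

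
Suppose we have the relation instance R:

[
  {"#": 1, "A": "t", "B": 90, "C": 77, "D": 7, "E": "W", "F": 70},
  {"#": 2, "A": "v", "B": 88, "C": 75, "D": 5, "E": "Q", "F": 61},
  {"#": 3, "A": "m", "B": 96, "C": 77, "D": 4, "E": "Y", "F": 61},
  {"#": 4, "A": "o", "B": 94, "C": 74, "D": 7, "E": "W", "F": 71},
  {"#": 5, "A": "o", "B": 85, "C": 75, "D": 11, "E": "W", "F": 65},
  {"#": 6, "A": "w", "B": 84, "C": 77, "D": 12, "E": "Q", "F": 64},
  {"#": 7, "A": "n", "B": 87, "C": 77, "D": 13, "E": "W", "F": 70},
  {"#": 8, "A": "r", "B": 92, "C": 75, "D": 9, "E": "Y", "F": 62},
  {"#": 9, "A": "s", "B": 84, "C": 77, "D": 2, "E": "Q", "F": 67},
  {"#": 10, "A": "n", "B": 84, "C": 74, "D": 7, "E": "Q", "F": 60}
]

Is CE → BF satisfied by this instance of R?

No

(C=77, E=W): rows 1, 7 → {B,F} takes values {(90, 70), (87, 70)} — violation
(C=75, E=Q): row 2 → {B,F} = (88, 61) ✓
(C=77, E=Y): row 3 → {B,F} = (96, 61) ✓
(C=74, E=W): row 4 → {B,F} = (94, 71) ✓
(C=75, E=W): row 5 → {B,F} = (85, 65) ✓
(C=77, E=Q): rows 6, 9 → {B,F} takes values {(84, 64), (84, 67)} — violation
(C=75, E=Y): row 8 → {B,F} = (92, 62) ✓
(C=74, E=Q): row 10 → {B,F} = (84, 60) ✓
Two rows agree on CE but differ on BF, so CE → BF does not hold.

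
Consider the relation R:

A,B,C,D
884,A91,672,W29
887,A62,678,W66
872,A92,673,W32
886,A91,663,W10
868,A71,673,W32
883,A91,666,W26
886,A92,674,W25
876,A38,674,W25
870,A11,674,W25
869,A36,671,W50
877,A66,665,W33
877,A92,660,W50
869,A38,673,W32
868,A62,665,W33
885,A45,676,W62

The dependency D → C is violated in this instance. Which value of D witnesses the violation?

W50

D=W29: 1 row → C = 672 ✓
D=W66: 1 row → C = 678 ✓
D=W32: 3 rows → C = 673, 673, 673 ✓
D=W10: 1 row → C = 663 ✓
D=W26: 1 row → C = 666 ✓
D=W25: 3 rows → C = 674, 674, 674 ✓
D=W50: 2 rows → C takes values {671, 660} — violation
D=W33: 2 rows → C = 665, 665 ✓
D=W62: 1 row → C = 676 ✓
The only D value with inconsistent C is D=W50.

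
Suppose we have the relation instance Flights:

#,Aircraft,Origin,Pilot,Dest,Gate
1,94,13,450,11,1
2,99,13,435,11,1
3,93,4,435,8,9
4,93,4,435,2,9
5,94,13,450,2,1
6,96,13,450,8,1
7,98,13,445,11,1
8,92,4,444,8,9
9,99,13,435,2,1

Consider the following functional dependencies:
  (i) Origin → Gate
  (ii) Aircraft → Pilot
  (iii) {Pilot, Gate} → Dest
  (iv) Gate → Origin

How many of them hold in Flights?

(i) Origin → Gate: every LHS value maps to a single RHS value — holds.
(ii) Aircraft → Pilot: every LHS value maps to a single RHS value — holds.
(iii) {Pilot, Gate} → Dest: (Pilot=450, Gate=1): rows 1, 5, 6 → Dest takes values {11, 2, 8} — violation; (Pilot=435, Gate=1): rows 2, 9 → Dest takes values {11, 2} — violation; (Pilot=435, Gate=9): rows 3, 4 → Dest takes values {8, 2} — violation — fails.
(iv) Gate → Origin: every LHS value maps to a single RHS value — holds.
3 of the 4 dependencies hold.

3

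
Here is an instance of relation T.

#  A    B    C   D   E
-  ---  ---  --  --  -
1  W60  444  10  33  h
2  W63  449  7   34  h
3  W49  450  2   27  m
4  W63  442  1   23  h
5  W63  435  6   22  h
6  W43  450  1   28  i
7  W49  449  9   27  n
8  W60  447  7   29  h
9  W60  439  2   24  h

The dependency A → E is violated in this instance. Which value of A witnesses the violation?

W49

A=W60: rows 1, 8, 9 → E = h, h, h ✓
A=W63: rows 2, 4, 5 → E = h, h, h ✓
A=W49: rows 3, 7 → E takes values {m, n} — violation
A=W43: row 6 → E = i ✓
The only A value with inconsistent E is A=W49.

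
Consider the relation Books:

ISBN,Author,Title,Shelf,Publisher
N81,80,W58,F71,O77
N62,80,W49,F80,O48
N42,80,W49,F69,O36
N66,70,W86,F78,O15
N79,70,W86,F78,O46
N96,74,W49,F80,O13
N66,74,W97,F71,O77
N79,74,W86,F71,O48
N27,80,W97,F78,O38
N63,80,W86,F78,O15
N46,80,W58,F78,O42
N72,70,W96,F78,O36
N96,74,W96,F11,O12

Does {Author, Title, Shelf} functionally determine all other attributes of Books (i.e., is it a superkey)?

No

Two distinct rows share (Author=70, Title=W86, Shelf=F78), so {Author, Title, Shelf} does not determine every attribute — not a superkey.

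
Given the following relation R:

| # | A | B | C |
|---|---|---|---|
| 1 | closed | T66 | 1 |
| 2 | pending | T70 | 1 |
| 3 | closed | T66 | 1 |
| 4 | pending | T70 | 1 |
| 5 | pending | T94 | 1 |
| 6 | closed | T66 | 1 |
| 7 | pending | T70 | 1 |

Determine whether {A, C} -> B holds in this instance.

No

(A=closed, C=1): rows 1, 3, 6 → B = T66, T66, T66 ✓
(A=pending, C=1): rows 2, 4, 5, 7 → B takes values {T70, T94} — violation
Two rows agree on {A, C} but differ on B, so {A, C} -> B does not hold.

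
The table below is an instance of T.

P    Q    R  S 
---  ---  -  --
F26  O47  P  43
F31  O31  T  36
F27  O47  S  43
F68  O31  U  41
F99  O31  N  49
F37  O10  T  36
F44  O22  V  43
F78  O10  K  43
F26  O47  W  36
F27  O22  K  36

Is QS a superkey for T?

Two distinct rows share (Q=O47, S=43), so QS does not determine every attribute — not a superkey.

No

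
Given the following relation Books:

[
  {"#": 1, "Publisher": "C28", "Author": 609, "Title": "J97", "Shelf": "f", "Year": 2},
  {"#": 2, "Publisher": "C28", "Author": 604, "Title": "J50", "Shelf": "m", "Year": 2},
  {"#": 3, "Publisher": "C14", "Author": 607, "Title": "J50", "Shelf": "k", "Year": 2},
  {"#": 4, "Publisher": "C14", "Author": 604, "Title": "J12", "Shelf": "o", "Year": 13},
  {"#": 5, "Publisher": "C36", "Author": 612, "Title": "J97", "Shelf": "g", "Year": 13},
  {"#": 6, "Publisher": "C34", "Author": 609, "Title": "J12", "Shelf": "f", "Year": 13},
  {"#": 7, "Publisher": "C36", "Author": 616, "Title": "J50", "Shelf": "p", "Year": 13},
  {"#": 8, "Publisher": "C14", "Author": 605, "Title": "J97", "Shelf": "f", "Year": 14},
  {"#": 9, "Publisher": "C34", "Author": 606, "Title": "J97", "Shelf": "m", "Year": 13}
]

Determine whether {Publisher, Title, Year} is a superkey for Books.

Yes

All 9 rows have distinct {Publisher, Title, Year} values, so {Publisher, Title, Year} → (all attributes) holds and {Publisher, Title, Year} is a superkey.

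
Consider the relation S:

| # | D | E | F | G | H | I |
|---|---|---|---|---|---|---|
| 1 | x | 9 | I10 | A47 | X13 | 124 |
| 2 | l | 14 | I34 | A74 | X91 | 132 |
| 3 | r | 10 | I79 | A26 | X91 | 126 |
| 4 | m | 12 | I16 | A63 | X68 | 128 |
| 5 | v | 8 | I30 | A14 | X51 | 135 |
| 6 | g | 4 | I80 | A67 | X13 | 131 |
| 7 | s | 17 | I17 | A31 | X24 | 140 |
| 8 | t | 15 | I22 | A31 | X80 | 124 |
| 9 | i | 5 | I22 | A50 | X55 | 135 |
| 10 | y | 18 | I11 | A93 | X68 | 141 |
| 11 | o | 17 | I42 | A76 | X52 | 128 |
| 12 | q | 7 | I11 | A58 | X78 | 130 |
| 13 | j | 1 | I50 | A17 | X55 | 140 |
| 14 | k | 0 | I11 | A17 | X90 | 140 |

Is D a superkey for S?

All 14 rows have distinct D values, so D → (all attributes) holds and D is a superkey.

Yes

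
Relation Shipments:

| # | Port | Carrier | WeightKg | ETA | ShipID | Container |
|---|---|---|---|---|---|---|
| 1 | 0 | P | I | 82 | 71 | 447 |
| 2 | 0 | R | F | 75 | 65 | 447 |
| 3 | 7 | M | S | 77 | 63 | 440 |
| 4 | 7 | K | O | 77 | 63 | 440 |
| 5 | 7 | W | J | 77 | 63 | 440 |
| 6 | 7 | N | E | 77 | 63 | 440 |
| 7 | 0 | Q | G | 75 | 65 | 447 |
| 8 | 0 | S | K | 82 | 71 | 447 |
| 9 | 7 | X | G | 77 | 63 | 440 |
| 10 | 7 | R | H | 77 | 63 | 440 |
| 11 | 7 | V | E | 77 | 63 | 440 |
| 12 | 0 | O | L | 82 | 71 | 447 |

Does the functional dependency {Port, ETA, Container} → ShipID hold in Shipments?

(Port=0, ETA=82, Container=447): rows 1, 8, 12 → ShipID = 71, 71, 71 ✓
(Port=0, ETA=75, Container=447): rows 2, 7 → ShipID = 65, 65 ✓
(Port=7, ETA=77, Container=440): rows 3, 4, 5, 6, 9, 10, 11 → ShipID = 63, 63, 63, 63, 63, 63, 63 ✓
Every {Port, ETA, Container} value is associated with a single ShipID value, so {Port, ETA, Container} → ShipID holds.

Yes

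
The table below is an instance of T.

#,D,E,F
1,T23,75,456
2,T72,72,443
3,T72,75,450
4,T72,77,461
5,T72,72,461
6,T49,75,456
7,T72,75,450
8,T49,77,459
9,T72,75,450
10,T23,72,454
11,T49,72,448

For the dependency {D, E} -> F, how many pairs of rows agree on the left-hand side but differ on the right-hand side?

1

(D=T72, E=72): violating pairs (2,5) — 1 pair.
(D=T72, E=75): all 3 rows agree on F — 0 pairs.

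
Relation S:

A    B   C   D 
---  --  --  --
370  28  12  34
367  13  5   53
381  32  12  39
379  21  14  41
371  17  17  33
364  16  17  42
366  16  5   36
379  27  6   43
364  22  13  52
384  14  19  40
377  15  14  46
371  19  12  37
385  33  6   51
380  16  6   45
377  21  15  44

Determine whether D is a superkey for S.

All 15 rows have distinct D values, so D → (all attributes) holds and D is a superkey.

Yes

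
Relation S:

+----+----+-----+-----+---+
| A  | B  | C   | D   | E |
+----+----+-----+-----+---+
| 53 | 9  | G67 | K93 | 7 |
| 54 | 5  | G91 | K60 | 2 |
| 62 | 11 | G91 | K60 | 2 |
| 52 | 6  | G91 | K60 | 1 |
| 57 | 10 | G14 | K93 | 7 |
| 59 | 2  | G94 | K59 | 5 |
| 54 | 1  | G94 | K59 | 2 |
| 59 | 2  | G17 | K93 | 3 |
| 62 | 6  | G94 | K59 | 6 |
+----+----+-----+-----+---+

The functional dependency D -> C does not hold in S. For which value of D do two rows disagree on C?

K93

D=K93: 3 rows → C takes values {G67, G14, G17} — violation
D=K60: 3 rows → C = G91, G91, G91 ✓
D=K59: 3 rows → C = G94, G94, G94 ✓
The only D value with inconsistent C is D=K93.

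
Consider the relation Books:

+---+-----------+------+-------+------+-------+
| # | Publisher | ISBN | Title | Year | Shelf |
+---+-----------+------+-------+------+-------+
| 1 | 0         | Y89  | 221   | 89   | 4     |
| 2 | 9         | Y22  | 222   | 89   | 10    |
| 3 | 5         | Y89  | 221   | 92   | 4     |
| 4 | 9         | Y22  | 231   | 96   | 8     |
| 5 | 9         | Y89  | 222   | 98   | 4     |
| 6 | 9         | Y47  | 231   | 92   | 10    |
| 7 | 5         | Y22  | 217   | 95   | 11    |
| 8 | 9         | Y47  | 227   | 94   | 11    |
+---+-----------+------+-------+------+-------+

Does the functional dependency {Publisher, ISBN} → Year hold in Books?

No

(Publisher=0, ISBN=Y89): row 1 → Year = 89 ✓
(Publisher=9, ISBN=Y22): rows 2, 4 → Year takes values {89, 96} — violation
(Publisher=5, ISBN=Y89): row 3 → Year = 92 ✓
(Publisher=9, ISBN=Y89): row 5 → Year = 98 ✓
(Publisher=9, ISBN=Y47): rows 6, 8 → Year takes values {92, 94} — violation
(Publisher=5, ISBN=Y22): row 7 → Year = 95 ✓
Two rows agree on {Publisher, ISBN} but differ on Year, so {Publisher, ISBN} → Year does not hold.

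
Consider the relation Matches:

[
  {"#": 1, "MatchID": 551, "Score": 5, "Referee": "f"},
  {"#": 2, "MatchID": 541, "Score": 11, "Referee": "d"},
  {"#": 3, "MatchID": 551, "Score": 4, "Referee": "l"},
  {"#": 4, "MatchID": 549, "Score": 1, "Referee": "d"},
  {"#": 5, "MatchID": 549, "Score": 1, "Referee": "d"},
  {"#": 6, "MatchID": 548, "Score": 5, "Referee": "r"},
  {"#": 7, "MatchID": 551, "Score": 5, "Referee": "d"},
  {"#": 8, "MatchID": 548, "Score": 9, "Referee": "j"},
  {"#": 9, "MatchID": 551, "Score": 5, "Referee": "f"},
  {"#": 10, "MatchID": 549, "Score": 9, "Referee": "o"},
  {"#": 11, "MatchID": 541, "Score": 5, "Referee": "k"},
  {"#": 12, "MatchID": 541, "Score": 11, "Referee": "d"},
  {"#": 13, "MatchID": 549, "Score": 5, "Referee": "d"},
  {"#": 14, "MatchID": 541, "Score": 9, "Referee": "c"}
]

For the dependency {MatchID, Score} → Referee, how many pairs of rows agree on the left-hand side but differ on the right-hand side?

(MatchID=551, Score=5): violating pairs (1,7), (7,9) — 2 pairs.
(MatchID=541, Score=11): all 2 rows agree on Referee — 0 pairs.
(MatchID=549, Score=1): all 2 rows agree on Referee — 0 pairs.

2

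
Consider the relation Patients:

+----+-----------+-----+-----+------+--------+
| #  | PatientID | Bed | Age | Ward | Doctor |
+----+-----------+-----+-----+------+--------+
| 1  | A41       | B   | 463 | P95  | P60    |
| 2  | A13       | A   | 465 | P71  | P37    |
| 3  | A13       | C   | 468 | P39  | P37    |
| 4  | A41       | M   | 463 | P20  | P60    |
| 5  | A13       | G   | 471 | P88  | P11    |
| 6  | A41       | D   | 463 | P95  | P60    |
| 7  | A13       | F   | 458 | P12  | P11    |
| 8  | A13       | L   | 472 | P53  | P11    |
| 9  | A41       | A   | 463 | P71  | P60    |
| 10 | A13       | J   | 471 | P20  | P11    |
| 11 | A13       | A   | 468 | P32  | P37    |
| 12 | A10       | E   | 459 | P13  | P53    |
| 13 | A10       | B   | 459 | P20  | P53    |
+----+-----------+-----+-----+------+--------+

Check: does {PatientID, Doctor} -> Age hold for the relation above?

(PatientID=A41, Doctor=P60): rows 1, 4, 6, 9 → Age = 463, 463, 463, 463 ✓
(PatientID=A13, Doctor=P37): rows 2, 3, 11 → Age takes values {465, 468} — violation
(PatientID=A13, Doctor=P11): rows 5, 7, 8, 10 → Age takes values {471, 458, 472} — violation
(PatientID=A10, Doctor=P53): rows 12, 13 → Age = 459, 459 ✓
Two rows agree on {PatientID, Doctor} but differ on Age, so {PatientID, Doctor} -> Age does not hold.

No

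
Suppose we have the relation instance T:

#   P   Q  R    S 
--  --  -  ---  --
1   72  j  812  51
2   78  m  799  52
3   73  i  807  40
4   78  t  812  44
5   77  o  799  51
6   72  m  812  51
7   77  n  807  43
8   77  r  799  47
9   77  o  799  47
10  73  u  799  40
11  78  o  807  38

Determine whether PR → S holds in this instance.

(P=72, R=812): rows 1, 6 → S = 51, 51 ✓
(P=78, R=799): row 2 → S = 52 ✓
(P=73, R=807): row 3 → S = 40 ✓
(P=78, R=812): row 4 → S = 44 ✓
(P=77, R=799): rows 5, 8, 9 → S takes values {51, 47} — violation
(P=77, R=807): row 7 → S = 43 ✓
(P=73, R=799): row 10 → S = 40 ✓
(P=78, R=807): row 11 → S = 38 ✓
Two rows agree on PR but differ on S, so PR → S does not hold.

No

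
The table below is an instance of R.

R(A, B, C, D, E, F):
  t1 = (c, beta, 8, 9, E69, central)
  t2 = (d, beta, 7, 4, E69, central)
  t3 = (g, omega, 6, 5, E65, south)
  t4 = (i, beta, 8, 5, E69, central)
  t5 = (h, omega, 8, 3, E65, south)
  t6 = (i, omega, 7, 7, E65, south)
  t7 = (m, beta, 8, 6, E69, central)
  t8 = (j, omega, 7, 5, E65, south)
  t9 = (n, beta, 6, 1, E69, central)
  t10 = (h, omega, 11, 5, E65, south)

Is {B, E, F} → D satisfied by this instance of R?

(B=beta, E=E69, F=central): rows 1, 2, 4, 7, 9 → D takes values {9, 4, 5, 6, 1} — violation
(B=omega, E=E65, F=south): rows 3, 5, 6, 8, 10 → D takes values {5, 3, 7} — violation
Two rows agree on {B, E, F} but differ on D, so {B, E, F} → D does not hold.

No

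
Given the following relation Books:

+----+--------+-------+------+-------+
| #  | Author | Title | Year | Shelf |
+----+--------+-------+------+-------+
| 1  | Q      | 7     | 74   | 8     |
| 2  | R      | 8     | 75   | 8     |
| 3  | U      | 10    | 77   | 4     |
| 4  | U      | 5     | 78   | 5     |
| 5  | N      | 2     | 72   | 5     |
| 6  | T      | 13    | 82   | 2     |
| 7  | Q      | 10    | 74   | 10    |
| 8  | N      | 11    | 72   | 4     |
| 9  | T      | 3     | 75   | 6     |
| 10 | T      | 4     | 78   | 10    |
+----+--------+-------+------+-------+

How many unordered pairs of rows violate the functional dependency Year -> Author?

2

Year=74: all 2 rows agree on Author — 0 pairs.
Year=75: violating pairs (2,9) — 1 pair.
Year=78: violating pairs (4,10) — 1 pair.
Year=72: all 2 rows agree on Author — 0 pairs.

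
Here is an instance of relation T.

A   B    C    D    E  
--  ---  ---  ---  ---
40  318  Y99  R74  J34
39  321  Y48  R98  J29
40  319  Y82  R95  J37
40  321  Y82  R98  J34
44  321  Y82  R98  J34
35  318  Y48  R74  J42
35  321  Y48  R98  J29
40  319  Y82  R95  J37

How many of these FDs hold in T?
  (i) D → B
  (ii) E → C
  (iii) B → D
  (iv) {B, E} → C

(i) D → B: every LHS value maps to a single RHS value — holds.
(ii) E → C: E=J34: 3 rows → C takes values {Y99, Y82} — violation — fails.
(iii) B → D: every LHS value maps to a single RHS value — holds.
(iv) {B, E} → C: every LHS value maps to a single RHS value — holds.
3 of the 4 dependencies hold.

3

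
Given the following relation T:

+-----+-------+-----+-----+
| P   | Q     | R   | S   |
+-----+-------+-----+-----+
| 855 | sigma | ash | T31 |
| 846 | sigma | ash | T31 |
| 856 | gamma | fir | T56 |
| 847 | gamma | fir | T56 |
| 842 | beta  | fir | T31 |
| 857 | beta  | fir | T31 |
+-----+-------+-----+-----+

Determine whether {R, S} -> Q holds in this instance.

Yes

(R=ash, S=T31): 2 rows → Q = sigma, sigma ✓
(R=fir, S=T56): 2 rows → Q = gamma, gamma ✓
(R=fir, S=T31): 2 rows → Q = beta, beta ✓
Every {R, S} value is associated with a single Q value, so {R, S} -> Q holds.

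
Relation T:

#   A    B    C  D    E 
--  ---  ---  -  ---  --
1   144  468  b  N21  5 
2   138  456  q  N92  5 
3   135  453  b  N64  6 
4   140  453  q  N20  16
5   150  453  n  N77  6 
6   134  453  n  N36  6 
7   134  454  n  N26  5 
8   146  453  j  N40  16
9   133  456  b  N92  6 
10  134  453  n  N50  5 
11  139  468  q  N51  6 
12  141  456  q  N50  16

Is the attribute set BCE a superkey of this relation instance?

Rows 5 and 6 have the same BCE value (B=453, C=n, E=6) but are distinct tuples, so BCE does not determine every attribute — not a superkey.

No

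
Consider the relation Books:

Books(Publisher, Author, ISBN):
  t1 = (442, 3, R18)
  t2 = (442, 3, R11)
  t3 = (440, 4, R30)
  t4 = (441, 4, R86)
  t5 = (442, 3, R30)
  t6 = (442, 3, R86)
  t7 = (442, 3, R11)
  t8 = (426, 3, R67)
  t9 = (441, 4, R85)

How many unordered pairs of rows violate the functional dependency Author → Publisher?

7

Author=3: violating pairs (1,8), (2,8), (5,8), (6,8), (7,8) — 5 pairs.
Author=4: violating pairs (3,4), (3,9) — 2 pairs.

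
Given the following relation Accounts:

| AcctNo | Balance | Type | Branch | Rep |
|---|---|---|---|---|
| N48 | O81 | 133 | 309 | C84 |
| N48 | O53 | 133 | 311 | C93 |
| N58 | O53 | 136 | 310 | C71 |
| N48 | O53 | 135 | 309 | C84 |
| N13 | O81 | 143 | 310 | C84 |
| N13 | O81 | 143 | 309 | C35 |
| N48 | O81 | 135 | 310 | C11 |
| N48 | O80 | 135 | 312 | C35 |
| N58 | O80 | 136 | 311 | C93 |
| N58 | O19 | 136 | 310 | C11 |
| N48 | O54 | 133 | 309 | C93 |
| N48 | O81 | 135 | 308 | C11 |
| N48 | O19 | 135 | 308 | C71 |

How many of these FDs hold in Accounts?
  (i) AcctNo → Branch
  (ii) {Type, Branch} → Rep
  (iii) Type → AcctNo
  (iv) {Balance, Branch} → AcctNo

(i) AcctNo → Branch: AcctNo=N48: 8 rows → Branch takes values {309, 311, 310, 312, 308} — violation; AcctNo=N58: 3 rows → Branch takes values {310, 311} — violation; AcctNo=N13: 2 rows → Branch takes values {310, 309} — violation — fails.
(ii) {Type, Branch} → Rep: (Type=133, Branch=309): 2 rows → Rep takes values {C84, C93} — violation; (Type=136, Branch=310): 2 rows → Rep takes values {C71, C11} — violation; (Type=135, Branch=308): 2 rows → Rep takes values {C11, C71} — violation — fails.
(iii) Type → AcctNo: every LHS value maps to a single RHS value — holds.
(iv) {Balance, Branch} → AcctNo: (Balance=O81, Branch=309): 2 rows → AcctNo takes values {N48, N13} — violation; (Balance=O81, Branch=310): 2 rows → AcctNo takes values {N13, N48} — violation — fails.
1 of the 4 dependencies holds.

1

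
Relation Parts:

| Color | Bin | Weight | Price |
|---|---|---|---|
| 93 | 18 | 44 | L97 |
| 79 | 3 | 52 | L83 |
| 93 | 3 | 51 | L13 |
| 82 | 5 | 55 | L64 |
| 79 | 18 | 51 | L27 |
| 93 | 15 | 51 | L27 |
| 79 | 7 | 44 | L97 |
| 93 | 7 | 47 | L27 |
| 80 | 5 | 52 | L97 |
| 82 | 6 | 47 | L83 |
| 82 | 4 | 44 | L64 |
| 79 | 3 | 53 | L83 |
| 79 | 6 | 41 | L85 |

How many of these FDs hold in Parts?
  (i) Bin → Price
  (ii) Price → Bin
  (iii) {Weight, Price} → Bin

0

(i) Bin → Price: Bin=18: 2 rows → Price takes values {L97, L27} — violation; Bin=3: 3 rows → Price takes values {L83, L13} — violation; Bin=5: 2 rows → Price takes values {L64, L97} — violation; Bin=7: 2 rows → Price takes values {L97, L27} — violation; Bin=6: 2 rows → Price takes values {L83, L85} — violation — fails.
(ii) Price → Bin: Price=L97: 3 rows → Bin takes values {18, 7, 5} — violation; Price=L83: 3 rows → Bin takes values {3, 6} — violation; Price=L64: 2 rows → Bin takes values {5, 4} — violation; Price=L27: 3 rows → Bin takes values {18, 15, 7} — violation — fails.
(iii) {Weight, Price} → Bin: (Weight=44, Price=L97): 2 rows → Bin takes values {18, 7} — violation; (Weight=51, Price=L27): 2 rows → Bin takes values {18, 15} — violation — fails.
None of the 3 dependencies hold.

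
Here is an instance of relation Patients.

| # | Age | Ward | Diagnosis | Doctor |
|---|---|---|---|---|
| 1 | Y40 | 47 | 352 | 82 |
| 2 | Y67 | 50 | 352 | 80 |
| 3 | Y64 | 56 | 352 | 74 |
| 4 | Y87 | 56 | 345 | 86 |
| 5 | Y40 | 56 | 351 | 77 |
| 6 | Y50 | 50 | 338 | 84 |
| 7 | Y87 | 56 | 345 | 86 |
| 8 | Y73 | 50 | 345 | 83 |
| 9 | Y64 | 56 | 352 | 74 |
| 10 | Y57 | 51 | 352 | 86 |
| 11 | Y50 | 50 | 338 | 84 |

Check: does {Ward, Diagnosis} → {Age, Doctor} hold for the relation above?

(Ward=47, Diagnosis=352): row 1 → {Age,Doctor} = (Y40, 82) ✓
(Ward=50, Diagnosis=352): row 2 → {Age,Doctor} = (Y67, 80) ✓
(Ward=56, Diagnosis=352): rows 3, 9 → {Age,Doctor} = (Y64, 74), (Y64, 74) ✓
(Ward=56, Diagnosis=345): rows 4, 7 → {Age,Doctor} = (Y87, 86), (Y87, 86) ✓
(Ward=56, Diagnosis=351): row 5 → {Age,Doctor} = (Y40, 77) ✓
(Ward=50, Diagnosis=338): rows 6, 11 → {Age,Doctor} = (Y50, 84), (Y50, 84) ✓
(Ward=50, Diagnosis=345): row 8 → {Age,Doctor} = (Y73, 83) ✓
(Ward=51, Diagnosis=352): row 10 → {Age,Doctor} = (Y57, 86) ✓
Every {Ward, Diagnosis} value is associated with a single {Age, Doctor} value, so {Ward, Diagnosis} → {Age, Doctor} holds.

Yes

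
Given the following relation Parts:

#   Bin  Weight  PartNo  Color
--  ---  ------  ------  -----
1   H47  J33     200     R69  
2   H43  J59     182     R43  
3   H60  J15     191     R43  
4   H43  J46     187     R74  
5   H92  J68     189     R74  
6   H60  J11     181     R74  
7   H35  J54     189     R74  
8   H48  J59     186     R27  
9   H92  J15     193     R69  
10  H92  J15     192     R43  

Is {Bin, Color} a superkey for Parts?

All 10 rows have distinct {Bin, Color} values, so {Bin, Color} → (all attributes) holds and {Bin, Color} is a superkey.

Yes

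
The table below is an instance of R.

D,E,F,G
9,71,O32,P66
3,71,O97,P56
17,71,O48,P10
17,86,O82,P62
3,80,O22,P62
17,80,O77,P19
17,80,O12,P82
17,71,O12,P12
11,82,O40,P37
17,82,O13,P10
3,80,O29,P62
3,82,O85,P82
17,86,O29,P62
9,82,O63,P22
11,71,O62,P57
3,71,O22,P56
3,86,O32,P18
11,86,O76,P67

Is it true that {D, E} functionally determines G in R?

(D=9, E=71): 1 row → G = P66 ✓
(D=3, E=71): 2 rows → G = P56, P56 ✓
(D=17, E=71): 2 rows → G takes values {P10, P12} — violation
(D=17, E=86): 2 rows → G = P62, P62 ✓
(D=3, E=80): 2 rows → G = P62, P62 ✓
(D=17, E=80): 2 rows → G takes values {P19, P82} — violation
(D=11, E=82): 1 row → G = P37 ✓
(D=17, E=82): 1 row → G = P10 ✓
(D=3, E=82): 1 row → G = P82 ✓
(D=9, E=82): 1 row → G = P22 ✓
(D=11, E=71): 1 row → G = P57 ✓
(D=3, E=86): 1 row → G = P18 ✓
(D=11, E=86): 1 row → G = P67 ✓
Two rows agree on {D, E} but differ on G, so {D, E} -> G does not hold.

No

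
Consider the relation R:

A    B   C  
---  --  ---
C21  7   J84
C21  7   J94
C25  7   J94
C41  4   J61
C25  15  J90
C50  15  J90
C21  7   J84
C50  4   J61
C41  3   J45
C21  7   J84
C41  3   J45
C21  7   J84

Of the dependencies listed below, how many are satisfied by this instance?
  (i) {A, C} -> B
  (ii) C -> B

2

(i) {A, C} -> B: every LHS value maps to a single RHS value — holds.
(ii) C -> B: every LHS value maps to a single RHS value — holds.
2 of the 2 dependencies hold.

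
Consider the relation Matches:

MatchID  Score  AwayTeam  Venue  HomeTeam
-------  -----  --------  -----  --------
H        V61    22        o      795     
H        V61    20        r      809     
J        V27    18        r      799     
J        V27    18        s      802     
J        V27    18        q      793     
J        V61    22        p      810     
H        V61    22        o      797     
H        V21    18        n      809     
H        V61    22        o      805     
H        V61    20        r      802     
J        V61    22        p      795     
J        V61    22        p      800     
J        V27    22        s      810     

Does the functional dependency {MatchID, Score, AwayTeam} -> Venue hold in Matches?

No

(MatchID=H, Score=V61, AwayTeam=22): 3 rows → Venue = o, o, o ✓
(MatchID=H, Score=V61, AwayTeam=20): 2 rows → Venue = r, r ✓
(MatchID=J, Score=V27, AwayTeam=18): 3 rows → Venue takes values {r, s, q} — violation
(MatchID=J, Score=V61, AwayTeam=22): 3 rows → Venue = p, p, p ✓
(MatchID=H, Score=V21, AwayTeam=18): 1 row → Venue = n ✓
(MatchID=J, Score=V27, AwayTeam=22): 1 row → Venue = s ✓
Two rows agree on {MatchID, Score, AwayTeam} but differ on Venue, so {MatchID, Score, AwayTeam} -> Venue does not hold.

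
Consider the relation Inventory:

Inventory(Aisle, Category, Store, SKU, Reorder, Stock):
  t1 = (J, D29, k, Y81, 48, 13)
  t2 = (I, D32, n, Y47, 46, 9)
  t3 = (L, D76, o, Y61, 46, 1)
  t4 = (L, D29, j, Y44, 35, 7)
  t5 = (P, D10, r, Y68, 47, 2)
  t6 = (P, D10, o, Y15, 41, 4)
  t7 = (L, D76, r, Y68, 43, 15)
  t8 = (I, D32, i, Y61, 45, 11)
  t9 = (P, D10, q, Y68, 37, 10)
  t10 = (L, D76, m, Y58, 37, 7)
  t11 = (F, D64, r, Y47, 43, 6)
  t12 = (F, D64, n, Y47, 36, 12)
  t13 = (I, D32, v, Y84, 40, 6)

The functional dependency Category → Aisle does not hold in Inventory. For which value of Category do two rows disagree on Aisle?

D29

Category=D29: rows 1, 4 → Aisle takes values {J, L} — violation
Category=D32: rows 2, 8, 13 → Aisle = I, I, I ✓
Category=D76: rows 3, 7, 10 → Aisle = L, L, L ✓
Category=D10: rows 5, 6, 9 → Aisle = P, P, P ✓
Category=D64: rows 11, 12 → Aisle = F, F ✓
The only Category value with inconsistent Aisle is Category=D29.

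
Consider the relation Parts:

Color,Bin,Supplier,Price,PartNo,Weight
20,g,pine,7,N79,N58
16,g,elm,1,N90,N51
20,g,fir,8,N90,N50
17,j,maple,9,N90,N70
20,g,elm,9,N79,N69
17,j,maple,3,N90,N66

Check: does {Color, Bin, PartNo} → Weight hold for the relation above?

No

(Color=20, Bin=g, PartNo=N79): 2 rows → Weight takes values {N58, N69} — violation
(Color=16, Bin=g, PartNo=N90): 1 row → Weight = N51 ✓
(Color=20, Bin=g, PartNo=N90): 1 row → Weight = N50 ✓
(Color=17, Bin=j, PartNo=N90): 2 rows → Weight takes values {N70, N66} — violation
Two rows agree on {Color, Bin, PartNo} but differ on Weight, so {Color, Bin, PartNo} → Weight does not hold.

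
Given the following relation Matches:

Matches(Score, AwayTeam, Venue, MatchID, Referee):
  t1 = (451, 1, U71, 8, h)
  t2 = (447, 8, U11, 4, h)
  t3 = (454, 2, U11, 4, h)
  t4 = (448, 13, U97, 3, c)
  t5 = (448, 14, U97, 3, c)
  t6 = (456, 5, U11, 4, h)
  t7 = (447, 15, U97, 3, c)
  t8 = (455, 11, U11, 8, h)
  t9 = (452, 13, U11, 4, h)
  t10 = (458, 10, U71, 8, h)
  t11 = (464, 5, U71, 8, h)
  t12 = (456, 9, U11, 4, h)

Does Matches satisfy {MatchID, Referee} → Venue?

No

(MatchID=8, Referee=h): rows 1, 8, 10, 11 → Venue takes values {U71, U11} — violation
(MatchID=4, Referee=h): rows 2, 3, 6, 9, 12 → Venue = U11, U11, U11, U11, U11 ✓
(MatchID=3, Referee=c): rows 4, 5, 7 → Venue = U97, U97, U97 ✓
Two rows agree on {MatchID, Referee} but differ on Venue, so {MatchID, Referee} → Venue does not hold.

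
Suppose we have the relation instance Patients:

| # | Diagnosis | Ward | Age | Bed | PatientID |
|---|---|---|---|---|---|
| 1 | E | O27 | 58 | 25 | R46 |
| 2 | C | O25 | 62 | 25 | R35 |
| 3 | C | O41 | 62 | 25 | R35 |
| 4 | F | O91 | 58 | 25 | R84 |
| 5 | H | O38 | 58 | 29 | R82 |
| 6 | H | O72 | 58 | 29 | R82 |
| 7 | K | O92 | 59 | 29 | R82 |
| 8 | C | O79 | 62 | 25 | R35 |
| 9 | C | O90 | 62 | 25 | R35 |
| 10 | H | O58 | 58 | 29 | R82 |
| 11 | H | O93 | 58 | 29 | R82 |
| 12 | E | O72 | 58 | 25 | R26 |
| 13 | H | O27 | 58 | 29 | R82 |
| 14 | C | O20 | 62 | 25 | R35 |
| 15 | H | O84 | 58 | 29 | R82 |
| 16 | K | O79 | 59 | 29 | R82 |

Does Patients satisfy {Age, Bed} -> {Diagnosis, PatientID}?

(Age=58, Bed=25): rows 1, 4, 12 → {Diagnosis,PatientID} takes values {(E, R46), (F, R84), (E, R26)} — violation
(Age=62, Bed=25): rows 2, 3, 8, 9, 14 → {Diagnosis,PatientID} = (C, R35), (C, R35), (C, R35), (C, R35), (C, R35) ✓
(Age=58, Bed=29): rows 5, 6, 10, 11, 13, 15 → {Diagnosis,PatientID} = (H, R82), (H, R82), (H, R82), (H, R82), (H, R82), (H, R82) ✓
(Age=59, Bed=29): rows 7, 16 → {Diagnosis,PatientID} = (K, R82), (K, R82) ✓
Two rows agree on {Age, Bed} but differ on {Diagnosis, PatientID}, so {Age, Bed} -> {Diagnosis, PatientID} does not hold.

No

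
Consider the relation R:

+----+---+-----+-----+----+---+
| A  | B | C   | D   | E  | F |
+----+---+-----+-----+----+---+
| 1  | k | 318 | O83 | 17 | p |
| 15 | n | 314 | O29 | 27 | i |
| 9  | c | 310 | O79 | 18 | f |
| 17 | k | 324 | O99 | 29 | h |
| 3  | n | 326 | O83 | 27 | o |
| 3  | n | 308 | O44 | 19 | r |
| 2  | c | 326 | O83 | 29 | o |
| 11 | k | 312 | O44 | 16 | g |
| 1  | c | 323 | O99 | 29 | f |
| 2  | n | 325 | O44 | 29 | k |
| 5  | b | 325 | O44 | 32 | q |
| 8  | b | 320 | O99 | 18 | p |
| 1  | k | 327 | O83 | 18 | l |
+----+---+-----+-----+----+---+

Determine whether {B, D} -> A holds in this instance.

No

(B=k, D=O83): 2 rows → A = 1, 1 ✓
(B=n, D=O29): 1 row → A = 15 ✓
(B=c, D=O79): 1 row → A = 9 ✓
(B=k, D=O99): 1 row → A = 17 ✓
(B=n, D=O83): 1 row → A = 3 ✓
(B=n, D=O44): 2 rows → A takes values {3, 2} — violation
(B=c, D=O83): 1 row → A = 2 ✓
(B=k, D=O44): 1 row → A = 11 ✓
(B=c, D=O99): 1 row → A = 1 ✓
(B=b, D=O44): 1 row → A = 5 ✓
(B=b, D=O99): 1 row → A = 8 ✓
Two rows agree on {B, D} but differ on A, so {B, D} -> A does not hold.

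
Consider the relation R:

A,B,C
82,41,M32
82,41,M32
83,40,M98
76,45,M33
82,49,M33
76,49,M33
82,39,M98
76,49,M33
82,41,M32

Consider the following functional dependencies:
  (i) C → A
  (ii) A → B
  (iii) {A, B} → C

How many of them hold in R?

(i) C → A: C=M98: 2 rows → A takes values {83, 82} — violation; C=M33: 4 rows → A takes values {76, 82} — violation — fails.
(ii) A → B: A=82: 5 rows → B takes values {41, 49, 39} — violation; A=76: 3 rows → B takes values {45, 49} — violation — fails.
(iii) {A, B} → C: every LHS value maps to a single RHS value — holds.
1 of the 3 dependencies holds.

1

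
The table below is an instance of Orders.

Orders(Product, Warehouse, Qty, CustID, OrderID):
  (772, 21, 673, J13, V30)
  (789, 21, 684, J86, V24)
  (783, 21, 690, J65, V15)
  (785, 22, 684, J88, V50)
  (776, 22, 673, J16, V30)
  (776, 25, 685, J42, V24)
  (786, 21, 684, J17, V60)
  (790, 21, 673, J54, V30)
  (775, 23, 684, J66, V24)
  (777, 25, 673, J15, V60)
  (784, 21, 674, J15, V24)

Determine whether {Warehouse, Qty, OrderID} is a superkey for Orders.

No

Two distinct rows share (Warehouse=21, Qty=673, OrderID=V30), so {Warehouse, Qty, OrderID} does not determine every attribute — not a superkey.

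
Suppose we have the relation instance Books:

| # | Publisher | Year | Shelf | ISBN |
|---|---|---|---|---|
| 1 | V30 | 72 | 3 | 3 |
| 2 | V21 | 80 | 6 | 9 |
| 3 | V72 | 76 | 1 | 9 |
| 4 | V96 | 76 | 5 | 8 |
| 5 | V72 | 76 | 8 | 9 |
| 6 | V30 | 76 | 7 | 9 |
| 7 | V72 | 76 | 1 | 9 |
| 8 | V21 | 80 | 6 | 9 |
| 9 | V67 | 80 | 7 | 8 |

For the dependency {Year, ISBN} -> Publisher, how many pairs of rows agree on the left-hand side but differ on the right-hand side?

3

(Year=80, ISBN=9): all 2 rows agree on Publisher — 0 pairs.
(Year=76, ISBN=9): violating pairs (3,6), (5,6), (6,7) — 3 pairs.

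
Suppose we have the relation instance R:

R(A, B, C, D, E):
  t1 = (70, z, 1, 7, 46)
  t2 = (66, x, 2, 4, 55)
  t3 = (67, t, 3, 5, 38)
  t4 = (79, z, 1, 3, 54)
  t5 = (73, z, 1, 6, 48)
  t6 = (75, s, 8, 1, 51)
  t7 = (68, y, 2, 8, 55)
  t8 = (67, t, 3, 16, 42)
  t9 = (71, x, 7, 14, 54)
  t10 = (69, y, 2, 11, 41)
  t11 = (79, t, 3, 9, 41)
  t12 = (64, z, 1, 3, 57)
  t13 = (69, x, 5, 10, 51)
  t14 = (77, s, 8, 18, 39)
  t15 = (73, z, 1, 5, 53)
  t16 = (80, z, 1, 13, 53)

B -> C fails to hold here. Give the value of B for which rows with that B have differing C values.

B=z: rows 1, 4, 5, 12, 15, 16 → C = 1, 1, 1, 1, 1, 1 ✓
B=x: rows 2, 9, 13 → C takes values {2, 7, 5} — violation
B=t: rows 3, 8, 11 → C = 3, 3, 3 ✓
B=s: rows 6, 14 → C = 8, 8 ✓
B=y: rows 7, 10 → C = 2, 2 ✓
The only B value with inconsistent C is B=x.

x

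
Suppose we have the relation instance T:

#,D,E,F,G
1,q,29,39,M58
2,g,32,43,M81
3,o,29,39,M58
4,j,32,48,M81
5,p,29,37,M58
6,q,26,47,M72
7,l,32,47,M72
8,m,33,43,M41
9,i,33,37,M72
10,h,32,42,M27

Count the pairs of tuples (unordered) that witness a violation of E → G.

6

E=29: all 3 rows agree on G — 0 pairs.
E=32: violating pairs (2,7), (2,10), (4,7), (4,10), (7,10) — 5 pairs.
E=33: violating pairs (8,9) — 1 pair.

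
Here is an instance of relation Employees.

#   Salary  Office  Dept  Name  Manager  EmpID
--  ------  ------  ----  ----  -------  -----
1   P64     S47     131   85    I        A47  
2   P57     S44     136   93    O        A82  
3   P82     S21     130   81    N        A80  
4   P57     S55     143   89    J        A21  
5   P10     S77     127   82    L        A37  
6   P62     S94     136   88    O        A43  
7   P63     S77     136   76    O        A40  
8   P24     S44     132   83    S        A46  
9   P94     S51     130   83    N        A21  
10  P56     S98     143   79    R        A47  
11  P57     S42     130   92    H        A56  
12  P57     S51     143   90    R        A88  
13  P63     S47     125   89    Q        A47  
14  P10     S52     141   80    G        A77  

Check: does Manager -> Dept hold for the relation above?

Manager=I: row 1 → Dept = 131 ✓
Manager=O: rows 2, 6, 7 → Dept = 136, 136, 136 ✓
Manager=N: rows 3, 9 → Dept = 130, 130 ✓
Manager=J: row 4 → Dept = 143 ✓
Manager=L: row 5 → Dept = 127 ✓
Manager=S: row 8 → Dept = 132 ✓
Manager=R: rows 10, 12 → Dept = 143, 143 ✓
Manager=H: row 11 → Dept = 130 ✓
Manager=Q: row 13 → Dept = 125 ✓
Manager=G: row 14 → Dept = 141 ✓
Every Manager value is associated with a single Dept value, so Manager -> Dept holds.

Yes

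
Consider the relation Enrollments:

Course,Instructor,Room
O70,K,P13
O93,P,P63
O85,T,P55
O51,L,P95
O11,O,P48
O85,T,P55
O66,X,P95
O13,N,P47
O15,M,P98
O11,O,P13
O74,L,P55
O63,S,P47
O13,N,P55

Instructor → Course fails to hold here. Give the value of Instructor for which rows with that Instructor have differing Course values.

Instructor=K: 1 row → Course = O70 ✓
Instructor=P: 1 row → Course = O93 ✓
Instructor=T: 2 rows → Course = O85, O85 ✓
Instructor=L: 2 rows → Course takes values {O51, O74} — violation
Instructor=O: 2 rows → Course = O11, O11 ✓
Instructor=X: 1 row → Course = O66 ✓
Instructor=N: 2 rows → Course = O13, O13 ✓
Instructor=M: 1 row → Course = O15 ✓
Instructor=S: 1 row → Course = O63 ✓
The only Instructor value with inconsistent Course is Instructor=L.

L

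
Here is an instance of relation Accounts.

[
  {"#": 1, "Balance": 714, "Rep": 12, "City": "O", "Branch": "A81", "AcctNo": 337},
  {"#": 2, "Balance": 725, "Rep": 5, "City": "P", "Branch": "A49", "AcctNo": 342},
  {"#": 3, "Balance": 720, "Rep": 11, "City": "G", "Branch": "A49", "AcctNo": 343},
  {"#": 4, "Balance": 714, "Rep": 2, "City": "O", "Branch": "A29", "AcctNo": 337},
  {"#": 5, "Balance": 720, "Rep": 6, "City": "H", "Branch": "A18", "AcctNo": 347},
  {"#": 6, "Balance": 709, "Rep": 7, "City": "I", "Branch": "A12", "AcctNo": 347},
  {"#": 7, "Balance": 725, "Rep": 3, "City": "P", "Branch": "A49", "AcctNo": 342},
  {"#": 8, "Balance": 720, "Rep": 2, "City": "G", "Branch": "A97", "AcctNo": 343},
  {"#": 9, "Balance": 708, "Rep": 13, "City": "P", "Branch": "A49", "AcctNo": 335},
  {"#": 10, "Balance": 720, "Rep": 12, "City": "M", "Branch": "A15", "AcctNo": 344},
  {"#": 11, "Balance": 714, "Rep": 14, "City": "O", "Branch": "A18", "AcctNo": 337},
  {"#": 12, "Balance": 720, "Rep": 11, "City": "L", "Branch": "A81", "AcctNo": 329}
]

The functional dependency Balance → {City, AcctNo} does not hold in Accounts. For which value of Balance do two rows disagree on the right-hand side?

Balance=714: rows 1, 4, 11 → {City,AcctNo} = (O, 337), (O, 337), (O, 337) ✓
Balance=725: rows 2, 7 → {City,AcctNo} = (P, 342), (P, 342) ✓
Balance=720: rows 3, 5, 8, 10, 12 → {City,AcctNo} takes values {(G, 343), (H, 347), (M, 344), (L, 329)} — violation
Balance=709: row 6 → {City,AcctNo} = (I, 347) ✓
Balance=708: row 9 → {City,AcctNo} = (P, 335) ✓
The only Balance value with inconsistent RHS is Balance=720.

720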